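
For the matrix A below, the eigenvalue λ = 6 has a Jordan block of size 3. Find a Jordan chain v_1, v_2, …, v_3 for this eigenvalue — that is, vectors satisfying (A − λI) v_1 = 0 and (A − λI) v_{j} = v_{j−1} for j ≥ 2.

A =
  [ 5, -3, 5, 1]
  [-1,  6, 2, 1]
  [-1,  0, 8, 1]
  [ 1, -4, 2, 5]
A Jordan chain for λ = 6 of length 3:
v_1 = (-1, -1, -1, 1)ᵀ
v_2 = (-3, 0, 0, -4)ᵀ
v_3 = (0, 1, 0, 0)ᵀ

Let N = A − (6)·I. We want v_3 with N^3 v_3 = 0 but N^2 v_3 ≠ 0; then v_{j-1} := N · v_j for j = 3, …, 2.

Pick v_3 = (0, 1, 0, 0)ᵀ.
Then v_2 = N · v_3 = (-3, 0, 0, -4)ᵀ.
Then v_1 = N · v_2 = (-1, -1, -1, 1)ᵀ.

Sanity check: (A − (6)·I) v_1 = (0, 0, 0, 0)ᵀ = 0. ✓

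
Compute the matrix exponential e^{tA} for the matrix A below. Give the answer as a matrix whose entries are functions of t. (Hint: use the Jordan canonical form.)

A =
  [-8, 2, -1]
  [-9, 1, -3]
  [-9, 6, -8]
e^{tA} =
  [-3*t*exp(-5*t) + exp(-5*t), 2*t*exp(-5*t), -t*exp(-5*t)]
  [-9*t*exp(-5*t), 6*t*exp(-5*t) + exp(-5*t), -3*t*exp(-5*t)]
  [-9*t*exp(-5*t), 6*t*exp(-5*t), -3*t*exp(-5*t) + exp(-5*t)]

Strategy: write A = P · J · P⁻¹ where J is a Jordan canonical form, so e^{tA} = P · e^{tJ} · P⁻¹, and e^{tJ} can be computed block-by-block.

A has Jordan form
J =
  [-5,  1,  0]
  [ 0, -5,  0]
  [ 0,  0, -5]
(up to reordering of blocks).

Per-block formulas:
  For a 1×1 block at λ = -5: exp(t · [-5]) = [e^(-5t)].
  For a 2×2 Jordan block J_2(-5): exp(t · J_2(-5)) = e^(-5t)·(I + t·N), where N is the 2×2 nilpotent shift.

After assembling e^{tJ} and conjugating by P, we get:

e^{tA} =
  [-3*t*exp(-5*t) + exp(-5*t), 2*t*exp(-5*t), -t*exp(-5*t)]
  [-9*t*exp(-5*t), 6*t*exp(-5*t) + exp(-5*t), -3*t*exp(-5*t)]
  [-9*t*exp(-5*t), 6*t*exp(-5*t), -3*t*exp(-5*t) + exp(-5*t)]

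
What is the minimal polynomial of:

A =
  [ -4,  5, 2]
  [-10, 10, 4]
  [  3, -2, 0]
x^3 - 6*x^2 + 12*x - 8

The characteristic polynomial is χ_A(x) = (x - 2)^3, so the eigenvalues are known. The minimal polynomial is
  m_A(x) = Π_λ (x − λ)^{k_λ}
where k_λ is the size of the *largest* Jordan block for λ (equivalently, the smallest k with (A − λI)^k v = 0 for every generalised eigenvector v of λ).

  λ = 2: largest Jordan block has size 3, contributing (x − 2)^3

So m_A(x) = (x - 2)^3 = x^3 - 6*x^2 + 12*x - 8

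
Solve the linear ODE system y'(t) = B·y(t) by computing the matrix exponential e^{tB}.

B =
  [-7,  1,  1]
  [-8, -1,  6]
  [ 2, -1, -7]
e^{tB} =
  [-t^2*exp(-5*t) - 2*t*exp(-5*t) + exp(-5*t), t^2*exp(-5*t)/2 + t*exp(-5*t), t^2*exp(-5*t) + t*exp(-5*t)]
  [-2*t^2*exp(-5*t) - 8*t*exp(-5*t), t^2*exp(-5*t) + 4*t*exp(-5*t) + exp(-5*t), 2*t^2*exp(-5*t) + 6*t*exp(-5*t)]
  [2*t*exp(-5*t), -t*exp(-5*t), -2*t*exp(-5*t) + exp(-5*t)]

Strategy: write B = P · J · P⁻¹ where J is a Jordan canonical form, so e^{tB} = P · e^{tJ} · P⁻¹, and e^{tJ} can be computed block-by-block.

B has Jordan form
J =
  [-5,  1,  0]
  [ 0, -5,  1]
  [ 0,  0, -5]
(up to reordering of blocks).

Per-block formulas:
  For a 3×3 Jordan block J_3(-5): exp(t · J_3(-5)) = e^(-5t)·(I + t·N + (t^2/2)·N^2), where N is the 3×3 nilpotent shift.

After assembling e^{tJ} and conjugating by P, we get:

e^{tB} =
  [-t^2*exp(-5*t) - 2*t*exp(-5*t) + exp(-5*t), t^2*exp(-5*t)/2 + t*exp(-5*t), t^2*exp(-5*t) + t*exp(-5*t)]
  [-2*t^2*exp(-5*t) - 8*t*exp(-5*t), t^2*exp(-5*t) + 4*t*exp(-5*t) + exp(-5*t), 2*t^2*exp(-5*t) + 6*t*exp(-5*t)]
  [2*t*exp(-5*t), -t*exp(-5*t), -2*t*exp(-5*t) + exp(-5*t)]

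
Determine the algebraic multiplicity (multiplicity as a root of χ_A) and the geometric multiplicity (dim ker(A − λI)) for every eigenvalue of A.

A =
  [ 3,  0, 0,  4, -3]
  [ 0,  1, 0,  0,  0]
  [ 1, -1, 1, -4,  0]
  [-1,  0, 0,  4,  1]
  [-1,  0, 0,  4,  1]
λ = 0: alg = 1, geom = 1; λ = 1: alg = 2, geom = 1; λ = 4: alg = 2, geom = 1

Step 1 — factor the characteristic polynomial to read off the algebraic multiplicities:
  χ_A(x) = x*(x - 4)^2*(x - 1)^2

Step 2 — compute geometric multiplicities via the rank-nullity identity g(λ) = n − rank(A − λI):
  rank(A − (0)·I) = 4, so dim ker(A − (0)·I) = n − 4 = 1
  rank(A − (1)·I) = 4, so dim ker(A − (1)·I) = n − 4 = 1
  rank(A − (4)·I) = 4, so dim ker(A − (4)·I) = n − 4 = 1

Summary:
  λ = 0: algebraic multiplicity = 1, geometric multiplicity = 1
  λ = 1: algebraic multiplicity = 2, geometric multiplicity = 1
  λ = 4: algebraic multiplicity = 2, geometric multiplicity = 1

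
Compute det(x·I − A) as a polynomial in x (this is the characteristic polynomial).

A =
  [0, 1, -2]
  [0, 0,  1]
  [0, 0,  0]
x^3

Expanding det(x·I − A) (e.g. by cofactor expansion or by noting that A is similar to its Jordan form J, which has the same characteristic polynomial as A) gives
  χ_A(x) = x^3
which factors as x^3. The eigenvalues (with algebraic multiplicities) are λ = 0 with multiplicity 3.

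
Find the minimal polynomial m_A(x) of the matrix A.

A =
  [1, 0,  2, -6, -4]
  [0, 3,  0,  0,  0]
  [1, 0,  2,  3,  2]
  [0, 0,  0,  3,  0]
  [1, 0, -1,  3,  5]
x^2 - 5*x + 6

The characteristic polynomial is χ_A(x) = (x - 3)^4*(x - 2), so the eigenvalues are known. The minimal polynomial is
  m_A(x) = Π_λ (x − λ)^{k_λ}
where k_λ is the size of the *largest* Jordan block for λ (equivalently, the smallest k with (A − λI)^k v = 0 for every generalised eigenvector v of λ).

  λ = 2: largest Jordan block has size 1, contributing (x − 2)
  λ = 3: largest Jordan block has size 1, contributing (x − 3)

So m_A(x) = (x - 3)*(x - 2) = x^2 - 5*x + 6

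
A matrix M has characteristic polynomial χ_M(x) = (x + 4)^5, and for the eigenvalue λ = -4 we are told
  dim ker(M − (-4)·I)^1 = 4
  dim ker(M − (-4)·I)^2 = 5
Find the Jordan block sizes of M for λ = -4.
Block sizes for λ = -4: [2, 1, 1, 1]

From the dimensions of kernels of powers, the number of Jordan blocks of size at least j is d_j − d_{j−1} where d_j = dim ker(N^j) (with d_0 = 0). Computing the differences gives [4, 1].
The number of blocks of size exactly k is (#blocks of size ≥ k) − (#blocks of size ≥ k + 1), so the partition is: 3 block(s) of size 1, 1 block(s) of size 2.
In nonincreasing order the block sizes are [2, 1, 1, 1].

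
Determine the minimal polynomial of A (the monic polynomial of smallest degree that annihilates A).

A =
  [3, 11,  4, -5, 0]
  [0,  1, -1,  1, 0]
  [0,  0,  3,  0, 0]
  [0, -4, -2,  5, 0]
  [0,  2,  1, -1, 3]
x^3 - 9*x^2 + 27*x - 27

The characteristic polynomial is χ_A(x) = (x - 3)^5, so the eigenvalues are known. The minimal polynomial is
  m_A(x) = Π_λ (x − λ)^{k_λ}
where k_λ is the size of the *largest* Jordan block for λ (equivalently, the smallest k with (A − λI)^k v = 0 for every generalised eigenvector v of λ).

  λ = 3: largest Jordan block has size 3, contributing (x − 3)^3

So m_A(x) = (x - 3)^3 = x^3 - 9*x^2 + 27*x - 27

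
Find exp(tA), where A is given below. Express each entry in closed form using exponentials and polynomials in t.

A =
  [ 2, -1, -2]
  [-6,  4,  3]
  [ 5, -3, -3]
e^{tA} =
  [-3*t^2*exp(t)/2 + t*exp(t) + exp(t), t^2*exp(t) - t*exp(t), 3*t^2*exp(t)/2 - 2*t*exp(t)]
  [-9*t^2*exp(t)/2 - 6*t*exp(t), 3*t^2*exp(t) + 3*t*exp(t) + exp(t), 9*t^2*exp(t)/2 + 3*t*exp(t)]
  [3*t^2*exp(t)/2 + 5*t*exp(t), -t^2*exp(t) - 3*t*exp(t), -3*t^2*exp(t)/2 - 4*t*exp(t) + exp(t)]

Strategy: write A = P · J · P⁻¹ where J is a Jordan canonical form, so e^{tA} = P · e^{tJ} · P⁻¹, and e^{tJ} can be computed block-by-block.

A has Jordan form
J =
  [1, 1, 0]
  [0, 1, 1]
  [0, 0, 1]
(up to reordering of blocks).

Per-block formulas:
  For a 3×3 Jordan block J_3(1): exp(t · J_3(1)) = e^(1t)·(I + t·N + (t^2/2)·N^2), where N is the 3×3 nilpotent shift.

After assembling e^{tJ} and conjugating by P, we get:

e^{tA} =
  [-3*t^2*exp(t)/2 + t*exp(t) + exp(t), t^2*exp(t) - t*exp(t), 3*t^2*exp(t)/2 - 2*t*exp(t)]
  [-9*t^2*exp(t)/2 - 6*t*exp(t), 3*t^2*exp(t) + 3*t*exp(t) + exp(t), 9*t^2*exp(t)/2 + 3*t*exp(t)]
  [3*t^2*exp(t)/2 + 5*t*exp(t), -t^2*exp(t) - 3*t*exp(t), -3*t^2*exp(t)/2 - 4*t*exp(t) + exp(t)]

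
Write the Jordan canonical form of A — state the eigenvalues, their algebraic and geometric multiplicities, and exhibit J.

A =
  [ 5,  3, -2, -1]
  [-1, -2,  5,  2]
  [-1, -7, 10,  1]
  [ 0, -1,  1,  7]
J_2(4) ⊕ J_2(6)

The characteristic polynomial is
  det(x·I − A) = x^4 - 20*x^3 + 148*x^2 - 480*x + 576 = (x - 6)^2*(x - 4)^2

Eigenvalues and multiplicities (the geometric multiplicity of λ is n − rank(A − λI), which equals the number of Jordan blocks for λ):
  λ = 4: algebraic multiplicity = 2, geometric multiplicity = 1
  λ = 6: algebraic multiplicity = 2, geometric multiplicity = 1

Determining the block sizes for each eigenvalue:
  λ = 4: one block (gm = 1), so the single block has size am = 2 → block sizes [2]
  λ = 6: one block (gm = 1), so the single block has size am = 2 → block sizes [2]

Assembling the blocks gives a Jordan form
J =
  [4, 1, 0, 0]
  [0, 4, 0, 0]
  [0, 0, 6, 1]
  [0, 0, 0, 6]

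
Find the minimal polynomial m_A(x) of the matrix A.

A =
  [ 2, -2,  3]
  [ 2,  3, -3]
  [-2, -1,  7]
x^3 - 12*x^2 + 48*x - 64

The characteristic polynomial is χ_A(x) = (x - 4)^3, so the eigenvalues are known. The minimal polynomial is
  m_A(x) = Π_λ (x − λ)^{k_λ}
where k_λ is the size of the *largest* Jordan block for λ (equivalently, the smallest k with (A − λI)^k v = 0 for every generalised eigenvector v of λ).

  λ = 4: largest Jordan block has size 3, contributing (x − 4)^3

So m_A(x) = (x - 4)^3 = x^3 - 12*x^2 + 48*x - 64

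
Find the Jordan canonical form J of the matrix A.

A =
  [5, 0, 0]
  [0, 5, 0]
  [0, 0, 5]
J_1(5) ⊕ J_1(5) ⊕ J_1(5)

The characteristic polynomial is
  det(x·I − A) = x^3 - 15*x^2 + 75*x - 125 = (x - 5)^3

Eigenvalues and multiplicities (the geometric multiplicity of λ is n − rank(A − λI), which equals the number of Jordan blocks for λ):
  λ = 5: algebraic multiplicity = 3, geometric multiplicity = 3

Determining the block sizes for each eigenvalue:
  λ = 5: gm = am = 3, so every block has size 1 → block sizes [1, 1, 1]

Assembling the blocks gives a Jordan form
J =
  [5, 0, 0]
  [0, 5, 0]
  [0, 0, 5]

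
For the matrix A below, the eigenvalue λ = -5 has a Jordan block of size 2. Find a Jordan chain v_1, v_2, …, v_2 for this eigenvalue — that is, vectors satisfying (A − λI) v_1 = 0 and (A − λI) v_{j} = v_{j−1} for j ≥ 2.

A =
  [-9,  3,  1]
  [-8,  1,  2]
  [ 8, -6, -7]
A Jordan chain for λ = -5 of length 2:
v_1 = (-4, -8, 8)ᵀ
v_2 = (1, 0, 0)ᵀ

Let N = A − (-5)·I. We want v_2 with N^2 v_2 = 0 but N^1 v_2 ≠ 0; then v_{j-1} := N · v_j for j = 2, …, 2.

Pick v_2 = (1, 0, 0)ᵀ.
Then v_1 = N · v_2 = (-4, -8, 8)ᵀ.

Sanity check: (A − (-5)·I) v_1 = (0, 0, 0)ᵀ = 0. ✓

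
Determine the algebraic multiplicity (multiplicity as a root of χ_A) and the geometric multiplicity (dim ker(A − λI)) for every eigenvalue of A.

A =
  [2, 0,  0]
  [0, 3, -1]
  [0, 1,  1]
λ = 2: alg = 3, geom = 2

Step 1 — factor the characteristic polynomial to read off the algebraic multiplicities:
  χ_A(x) = (x - 2)^3

Step 2 — compute geometric multiplicities via the rank-nullity identity g(λ) = n − rank(A − λI):
  rank(A − (2)·I) = 1, so dim ker(A − (2)·I) = n − 1 = 2

Summary:
  λ = 2: algebraic multiplicity = 3, geometric multiplicity = 2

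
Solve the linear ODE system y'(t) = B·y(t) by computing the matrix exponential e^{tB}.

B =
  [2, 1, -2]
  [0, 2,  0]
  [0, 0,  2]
e^{tB} =
  [exp(2*t), t*exp(2*t), -2*t*exp(2*t)]
  [0, exp(2*t), 0]
  [0, 0, exp(2*t)]

Strategy: write B = P · J · P⁻¹ where J is a Jordan canonical form, so e^{tB} = P · e^{tJ} · P⁻¹, and e^{tJ} can be computed block-by-block.

B has Jordan form
J =
  [2, 1, 0]
  [0, 2, 0]
  [0, 0, 2]
(up to reordering of blocks).

Per-block formulas:
  For a 2×2 Jordan block J_2(2): exp(t · J_2(2)) = e^(2t)·(I + t·N), where N is the 2×2 nilpotent shift.
  For a 1×1 block at λ = 2: exp(t · [2]) = [e^(2t)].

After assembling e^{tJ} and conjugating by P, we get:

e^{tB} =
  [exp(2*t), t*exp(2*t), -2*t*exp(2*t)]
  [0, exp(2*t), 0]
  [0, 0, exp(2*t)]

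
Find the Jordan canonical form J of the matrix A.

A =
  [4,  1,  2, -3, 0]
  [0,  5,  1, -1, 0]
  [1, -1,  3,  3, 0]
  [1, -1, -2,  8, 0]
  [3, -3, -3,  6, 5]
J_3(5) ⊕ J_1(5) ⊕ J_1(5)

The characteristic polynomial is
  det(x·I − A) = x^5 - 25*x^4 + 250*x^3 - 1250*x^2 + 3125*x - 3125 = (x - 5)^5

Eigenvalues and multiplicities (the geometric multiplicity of λ is n − rank(A − λI), which equals the number of Jordan blocks for λ):
  λ = 5: algebraic multiplicity = 5, geometric multiplicity = 3

Determining the block sizes for each eigenvalue:
  λ = 5: with am = 5 and gm = 3, the partition is not yet determined (e.g. several partitions of 5 into 3 parts exist). Let N = A − (5)·I. Computing rank(N^1) = 2, rank(N^2) = 1, rank(N^3) = 0; the number of blocks of size ≥ j is rank(N^{j−1}) − rank(N^j), giving [3, 1, 1]. So we have 1 block(s) of size 3, 2 block(s) of size 1 → block sizes [3, 1, 1]

Assembling the blocks gives a Jordan form
J =
  [5, 1, 0, 0, 0]
  [0, 5, 1, 0, 0]
  [0, 0, 5, 0, 0]
  [0, 0, 0, 5, 0]
  [0, 0, 0, 0, 5]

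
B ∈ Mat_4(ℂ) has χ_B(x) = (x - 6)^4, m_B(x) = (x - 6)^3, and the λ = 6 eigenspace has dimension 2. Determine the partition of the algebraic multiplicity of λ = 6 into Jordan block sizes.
Block sizes for λ = 6: [3, 1]

Step 1 — from the characteristic polynomial, algebraic multiplicity of λ = 6 is 4. From dim ker(B − (6)·I) = 2, there are exactly 2 Jordan blocks for λ = 6.
Step 2 — from the minimal polynomial, the factor (x − 6)^3 tells us the largest block for λ = 6 has size 3.
Step 3 — with total size 4, 2 blocks, and largest block 3, the block sizes (in nonincreasing order) are [3, 1].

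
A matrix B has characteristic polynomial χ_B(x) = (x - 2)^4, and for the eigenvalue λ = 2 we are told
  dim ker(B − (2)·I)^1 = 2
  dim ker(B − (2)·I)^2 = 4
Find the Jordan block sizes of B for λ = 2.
Block sizes for λ = 2: [2, 2]

From the dimensions of kernels of powers, the number of Jordan blocks of size at least j is d_j − d_{j−1} where d_j = dim ker(N^j) (with d_0 = 0). Computing the differences gives [2, 2].
The number of blocks of size exactly k is (#blocks of size ≥ k) − (#blocks of size ≥ k + 1), so the partition is: 2 block(s) of size 2.
In nonincreasing order the block sizes are [2, 2].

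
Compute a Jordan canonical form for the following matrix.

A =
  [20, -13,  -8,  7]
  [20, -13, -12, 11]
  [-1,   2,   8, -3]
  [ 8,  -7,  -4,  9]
J_2(6) ⊕ J_2(6)

The characteristic polynomial is
  det(x·I − A) = x^4 - 24*x^3 + 216*x^2 - 864*x + 1296 = (x - 6)^4

Eigenvalues and multiplicities (the geometric multiplicity of λ is n − rank(A − λI), which equals the number of Jordan blocks for λ):
  λ = 6: algebraic multiplicity = 4, geometric multiplicity = 2

Determining the block sizes for each eigenvalue:
  λ = 6: with am = 4 and gm = 2, the partition is not yet determined (e.g. several partitions of 4 into 2 parts exist). Let N = A − (6)·I. Computing rank(N^1) = 2, rank(N^2) = 0; the number of blocks of size ≥ j is rank(N^{j−1}) − rank(N^j), giving [2, 2]. So we have 2 block(s) of size 2 → block sizes [2, 2]

Assembling the blocks gives a Jordan form
J =
  [6, 1, 0, 0]
  [0, 6, 0, 0]
  [0, 0, 6, 1]
  [0, 0, 0, 6]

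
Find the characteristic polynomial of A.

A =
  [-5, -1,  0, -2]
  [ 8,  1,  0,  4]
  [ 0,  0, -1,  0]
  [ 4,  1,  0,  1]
x^4 + 4*x^3 + 6*x^2 + 4*x + 1

Expanding det(x·I − A) (e.g. by cofactor expansion or by noting that A is similar to its Jordan form J, which has the same characteristic polynomial as A) gives
  χ_A(x) = x^4 + 4*x^3 + 6*x^2 + 4*x + 1
which factors as (x + 1)^4. The eigenvalues (with algebraic multiplicities) are λ = -1 with multiplicity 4.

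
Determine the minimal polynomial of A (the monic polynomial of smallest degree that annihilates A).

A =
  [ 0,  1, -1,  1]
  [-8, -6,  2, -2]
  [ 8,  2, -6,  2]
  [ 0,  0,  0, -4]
x^2 + 8*x + 16

The characteristic polynomial is χ_A(x) = (x + 4)^4, so the eigenvalues are known. The minimal polynomial is
  m_A(x) = Π_λ (x − λ)^{k_λ}
where k_λ is the size of the *largest* Jordan block for λ (equivalently, the smallest k with (A − λI)^k v = 0 for every generalised eigenvector v of λ).

  λ = -4: largest Jordan block has size 2, contributing (x + 4)^2

So m_A(x) = (x + 4)^2 = x^2 + 8*x + 16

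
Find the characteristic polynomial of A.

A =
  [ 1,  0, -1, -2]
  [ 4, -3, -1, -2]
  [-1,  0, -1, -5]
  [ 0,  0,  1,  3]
x^4 - 6*x^2 + 8*x - 3

Expanding det(x·I − A) (e.g. by cofactor expansion or by noting that A is similar to its Jordan form J, which has the same characteristic polynomial as A) gives
  χ_A(x) = x^4 - 6*x^2 + 8*x - 3
which factors as (x - 1)^3*(x + 3). The eigenvalues (with algebraic multiplicities) are λ = -3 with multiplicity 1, λ = 1 with multiplicity 3.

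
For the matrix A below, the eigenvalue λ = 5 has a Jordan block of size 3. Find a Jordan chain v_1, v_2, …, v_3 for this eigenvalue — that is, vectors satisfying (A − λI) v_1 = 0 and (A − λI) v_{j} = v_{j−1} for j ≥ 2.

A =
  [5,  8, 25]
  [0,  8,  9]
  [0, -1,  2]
A Jordan chain for λ = 5 of length 3:
v_1 = (-1, 0, 0)ᵀ
v_2 = (8, 3, -1)ᵀ
v_3 = (0, 1, 0)ᵀ

Let N = A − (5)·I. We want v_3 with N^3 v_3 = 0 but N^2 v_3 ≠ 0; then v_{j-1} := N · v_j for j = 3, …, 2.

Pick v_3 = (0, 1, 0)ᵀ.
Then v_2 = N · v_3 = (8, 3, -1)ᵀ.
Then v_1 = N · v_2 = (-1, 0, 0)ᵀ.

Sanity check: (A − (5)·I) v_1 = (0, 0, 0)ᵀ = 0. ✓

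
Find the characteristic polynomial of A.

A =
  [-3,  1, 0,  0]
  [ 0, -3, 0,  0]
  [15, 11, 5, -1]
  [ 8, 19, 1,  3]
x^4 - 2*x^3 - 23*x^2 + 24*x + 144

Expanding det(x·I − A) (e.g. by cofactor expansion or by noting that A is similar to its Jordan form J, which has the same characteristic polynomial as A) gives
  χ_A(x) = x^4 - 2*x^3 - 23*x^2 + 24*x + 144
which factors as (x - 4)^2*(x + 3)^2. The eigenvalues (with algebraic multiplicities) are λ = -3 with multiplicity 2, λ = 4 with multiplicity 2.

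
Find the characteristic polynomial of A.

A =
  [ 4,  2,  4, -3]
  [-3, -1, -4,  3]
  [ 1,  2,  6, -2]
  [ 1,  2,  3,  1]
x^4 - 10*x^3 + 36*x^2 - 54*x + 27

Expanding det(x·I − A) (e.g. by cofactor expansion or by noting that A is similar to its Jordan form J, which has the same characteristic polynomial as A) gives
  χ_A(x) = x^4 - 10*x^3 + 36*x^2 - 54*x + 27
which factors as (x - 3)^3*(x - 1). The eigenvalues (with algebraic multiplicities) are λ = 1 with multiplicity 1, λ = 3 with multiplicity 3.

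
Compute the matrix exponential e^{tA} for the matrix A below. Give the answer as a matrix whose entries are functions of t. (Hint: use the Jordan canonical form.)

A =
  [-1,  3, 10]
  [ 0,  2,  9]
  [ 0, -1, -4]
e^{tA} =
  [exp(-t), -t^2*exp(-t)/2 + 3*t*exp(-t), -3*t^2*exp(-t)/2 + 10*t*exp(-t)]
  [0, 3*t*exp(-t) + exp(-t), 9*t*exp(-t)]
  [0, -t*exp(-t), -3*t*exp(-t) + exp(-t)]

Strategy: write A = P · J · P⁻¹ where J is a Jordan canonical form, so e^{tA} = P · e^{tJ} · P⁻¹, and e^{tJ} can be computed block-by-block.

A has Jordan form
J =
  [-1,  1,  0]
  [ 0, -1,  1]
  [ 0,  0, -1]
(up to reordering of blocks).

Per-block formulas:
  For a 3×3 Jordan block J_3(-1): exp(t · J_3(-1)) = e^(-1t)·(I + t·N + (t^2/2)·N^2), where N is the 3×3 nilpotent shift.

After assembling e^{tJ} and conjugating by P, we get:

e^{tA} =
  [exp(-t), -t^2*exp(-t)/2 + 3*t*exp(-t), -3*t^2*exp(-t)/2 + 10*t*exp(-t)]
  [0, 3*t*exp(-t) + exp(-t), 9*t*exp(-t)]
  [0, -t*exp(-t), -3*t*exp(-t) + exp(-t)]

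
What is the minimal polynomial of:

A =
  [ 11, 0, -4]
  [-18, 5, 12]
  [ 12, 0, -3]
x^2 - 8*x + 15

The characteristic polynomial is χ_A(x) = (x - 5)^2*(x - 3), so the eigenvalues are known. The minimal polynomial is
  m_A(x) = Π_λ (x − λ)^{k_λ}
where k_λ is the size of the *largest* Jordan block for λ (equivalently, the smallest k with (A − λI)^k v = 0 for every generalised eigenvector v of λ).

  λ = 3: largest Jordan block has size 1, contributing (x − 3)
  λ = 5: largest Jordan block has size 1, contributing (x − 5)

So m_A(x) = (x - 5)*(x - 3) = x^2 - 8*x + 15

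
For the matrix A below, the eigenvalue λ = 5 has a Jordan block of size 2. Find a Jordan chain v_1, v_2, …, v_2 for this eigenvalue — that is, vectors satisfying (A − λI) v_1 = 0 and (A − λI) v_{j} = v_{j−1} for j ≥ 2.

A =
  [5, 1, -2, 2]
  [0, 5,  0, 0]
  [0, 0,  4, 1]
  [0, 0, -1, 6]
A Jordan chain for λ = 5 of length 2:
v_1 = (1, 0, 0, 0)ᵀ
v_2 = (0, 1, 0, 0)ᵀ

Let N = A − (5)·I. We want v_2 with N^2 v_2 = 0 but N^1 v_2 ≠ 0; then v_{j-1} := N · v_j for j = 2, …, 2.

Pick v_2 = (0, 1, 0, 0)ᵀ.
Then v_1 = N · v_2 = (1, 0, 0, 0)ᵀ.

Sanity check: (A − (5)·I) v_1 = (0, 0, 0, 0)ᵀ = 0. ✓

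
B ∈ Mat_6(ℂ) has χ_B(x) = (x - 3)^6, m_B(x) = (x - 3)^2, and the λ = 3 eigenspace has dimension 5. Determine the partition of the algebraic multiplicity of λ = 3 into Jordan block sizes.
Block sizes for λ = 3: [2, 1, 1, 1, 1]

Step 1 — from the characteristic polynomial, algebraic multiplicity of λ = 3 is 6. From dim ker(B − (3)·I) = 5, there are exactly 5 Jordan blocks for λ = 3.
Step 2 — from the minimal polynomial, the factor (x − 3)^2 tells us the largest block for λ = 3 has size 2.
Step 3 — with total size 6, 5 blocks, and largest block 2, the block sizes (in nonincreasing order) are [2, 1, 1, 1, 1].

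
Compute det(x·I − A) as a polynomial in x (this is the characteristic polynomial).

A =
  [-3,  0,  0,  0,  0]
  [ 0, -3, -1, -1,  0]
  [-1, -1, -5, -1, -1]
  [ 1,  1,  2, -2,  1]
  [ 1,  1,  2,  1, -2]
x^5 + 15*x^4 + 90*x^3 + 270*x^2 + 405*x + 243

Expanding det(x·I − A) (e.g. by cofactor expansion or by noting that A is similar to its Jordan form J, which has the same characteristic polynomial as A) gives
  χ_A(x) = x^5 + 15*x^4 + 90*x^3 + 270*x^2 + 405*x + 243
which factors as (x + 3)^5. The eigenvalues (with algebraic multiplicities) are λ = -3 with multiplicity 5.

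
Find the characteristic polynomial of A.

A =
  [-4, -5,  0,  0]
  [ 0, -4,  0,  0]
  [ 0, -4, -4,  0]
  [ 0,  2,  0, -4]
x^4 + 16*x^3 + 96*x^2 + 256*x + 256

Expanding det(x·I − A) (e.g. by cofactor expansion or by noting that A is similar to its Jordan form J, which has the same characteristic polynomial as A) gives
  χ_A(x) = x^4 + 16*x^3 + 96*x^2 + 256*x + 256
which factors as (x + 4)^4. The eigenvalues (with algebraic multiplicities) are λ = -4 with multiplicity 4.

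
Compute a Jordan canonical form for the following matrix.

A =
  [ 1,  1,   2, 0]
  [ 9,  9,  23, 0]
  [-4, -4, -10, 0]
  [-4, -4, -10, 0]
J_3(0) ⊕ J_1(0)

The characteristic polynomial is
  det(x·I − A) = x^4

Eigenvalues and multiplicities (the geometric multiplicity of λ is n − rank(A − λI), which equals the number of Jordan blocks for λ):
  λ = 0: algebraic multiplicity = 4, geometric multiplicity = 2

Determining the block sizes for each eigenvalue:
  λ = 0: with am = 4 and gm = 2, the partition is not yet determined (e.g. several partitions of 4 into 2 parts exist). Let N = A − (0)·I. Computing rank(N^1) = 2, rank(N^2) = 1, rank(N^3) = 0; the number of blocks of size ≥ j is rank(N^{j−1}) − rank(N^j), giving [2, 1, 1]. So we have 1 block(s) of size 3, 1 block(s) of size 1 → block sizes [3, 1]

Assembling the blocks gives a Jordan form
J =
  [0, 1, 0, 0]
  [0, 0, 1, 0]
  [0, 0, 0, 0]
  [0, 0, 0, 0]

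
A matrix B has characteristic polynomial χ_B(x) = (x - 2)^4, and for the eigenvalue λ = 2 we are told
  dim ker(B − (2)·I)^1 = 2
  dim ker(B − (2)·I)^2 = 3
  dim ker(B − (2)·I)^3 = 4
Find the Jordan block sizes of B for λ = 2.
Block sizes for λ = 2: [3, 1]

From the dimensions of kernels of powers, the number of Jordan blocks of size at least j is d_j − d_{j−1} where d_j = dim ker(N^j) (with d_0 = 0). Computing the differences gives [2, 1, 1].
The number of blocks of size exactly k is (#blocks of size ≥ k) − (#blocks of size ≥ k + 1), so the partition is: 1 block(s) of size 1, 1 block(s) of size 3.
In nonincreasing order the block sizes are [3, 1].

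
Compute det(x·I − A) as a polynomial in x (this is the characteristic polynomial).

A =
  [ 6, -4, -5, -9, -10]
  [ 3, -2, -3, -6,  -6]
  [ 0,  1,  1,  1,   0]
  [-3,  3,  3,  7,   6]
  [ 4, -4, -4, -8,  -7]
x^5 - 5*x^4 + 10*x^3 - 10*x^2 + 5*x - 1

Expanding det(x·I − A) (e.g. by cofactor expansion or by noting that A is similar to its Jordan form J, which has the same characteristic polynomial as A) gives
  χ_A(x) = x^5 - 5*x^4 + 10*x^3 - 10*x^2 + 5*x - 1
which factors as (x - 1)^5. The eigenvalues (with algebraic multiplicities) are λ = 1 with multiplicity 5.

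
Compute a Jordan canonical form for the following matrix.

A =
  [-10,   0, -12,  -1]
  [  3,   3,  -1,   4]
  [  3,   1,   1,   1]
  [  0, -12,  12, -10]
J_2(-4) ⊕ J_2(-4)

The characteristic polynomial is
  det(x·I − A) = x^4 + 16*x^3 + 96*x^2 + 256*x + 256 = (x + 4)^4

Eigenvalues and multiplicities (the geometric multiplicity of λ is n − rank(A − λI), which equals the number of Jordan blocks for λ):
  λ = -4: algebraic multiplicity = 4, geometric multiplicity = 2

Determining the block sizes for each eigenvalue:
  λ = -4: with am = 4 and gm = 2, the partition is not yet determined (e.g. several partitions of 4 into 2 parts exist). Let N = A − (-4)·I. Computing rank(N^1) = 2, rank(N^2) = 0; the number of blocks of size ≥ j is rank(N^{j−1}) − rank(N^j), giving [2, 2]. So we have 2 block(s) of size 2 → block sizes [2, 2]

Assembling the blocks gives a Jordan form
J =
  [-4,  1,  0,  0]
  [ 0, -4,  0,  0]
  [ 0,  0, -4,  1]
  [ 0,  0,  0, -4]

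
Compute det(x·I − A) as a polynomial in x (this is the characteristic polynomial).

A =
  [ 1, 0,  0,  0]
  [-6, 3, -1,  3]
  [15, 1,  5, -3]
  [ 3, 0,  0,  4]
x^4 - 13*x^3 + 60*x^2 - 112*x + 64

Expanding det(x·I − A) (e.g. by cofactor expansion or by noting that A is similar to its Jordan form J, which has the same characteristic polynomial as A) gives
  χ_A(x) = x^4 - 13*x^3 + 60*x^2 - 112*x + 64
which factors as (x - 4)^3*(x - 1). The eigenvalues (with algebraic multiplicities) are λ = 1 with multiplicity 1, λ = 4 with multiplicity 3.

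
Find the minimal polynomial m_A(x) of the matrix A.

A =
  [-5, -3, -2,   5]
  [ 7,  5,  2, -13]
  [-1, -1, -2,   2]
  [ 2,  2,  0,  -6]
x^2 + 4*x + 4

The characteristic polynomial is χ_A(x) = (x + 2)^4, so the eigenvalues are known. The minimal polynomial is
  m_A(x) = Π_λ (x − λ)^{k_λ}
where k_λ is the size of the *largest* Jordan block for λ (equivalently, the smallest k with (A − λI)^k v = 0 for every generalised eigenvector v of λ).

  λ = -2: largest Jordan block has size 2, contributing (x + 2)^2

So m_A(x) = (x + 2)^2 = x^2 + 4*x + 4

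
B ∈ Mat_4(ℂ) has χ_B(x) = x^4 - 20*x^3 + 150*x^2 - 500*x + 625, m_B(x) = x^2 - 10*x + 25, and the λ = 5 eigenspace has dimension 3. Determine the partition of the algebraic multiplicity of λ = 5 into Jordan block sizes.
Block sizes for λ = 5: [2, 1, 1]

Step 1 — from the characteristic polynomial, algebraic multiplicity of λ = 5 is 4. From dim ker(B − (5)·I) = 3, there are exactly 3 Jordan blocks for λ = 5.
Step 2 — from the minimal polynomial, the factor (x − 5)^2 tells us the largest block for λ = 5 has size 2.
Step 3 — with total size 4, 3 blocks, and largest block 2, the block sizes (in nonincreasing order) are [2, 1, 1].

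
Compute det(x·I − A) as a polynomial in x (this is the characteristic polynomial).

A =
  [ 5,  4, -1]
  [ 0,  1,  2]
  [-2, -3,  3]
x^3 - 9*x^2 + 27*x - 27

Expanding det(x·I − A) (e.g. by cofactor expansion or by noting that A is similar to its Jordan form J, which has the same characteristic polynomial as A) gives
  χ_A(x) = x^3 - 9*x^2 + 27*x - 27
which factors as (x - 3)^3. The eigenvalues (with algebraic multiplicities) are λ = 3 with multiplicity 3.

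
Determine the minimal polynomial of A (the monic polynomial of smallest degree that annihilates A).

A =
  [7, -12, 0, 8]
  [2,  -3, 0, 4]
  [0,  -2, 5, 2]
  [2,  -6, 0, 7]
x^2 - 8*x + 15

The characteristic polynomial is χ_A(x) = (x - 5)^2*(x - 3)^2, so the eigenvalues are known. The minimal polynomial is
  m_A(x) = Π_λ (x − λ)^{k_λ}
where k_λ is the size of the *largest* Jordan block for λ (equivalently, the smallest k with (A − λI)^k v = 0 for every generalised eigenvector v of λ).

  λ = 3: largest Jordan block has size 1, contributing (x − 3)
  λ = 5: largest Jordan block has size 1, contributing (x − 5)

So m_A(x) = (x - 5)*(x - 3) = x^2 - 8*x + 15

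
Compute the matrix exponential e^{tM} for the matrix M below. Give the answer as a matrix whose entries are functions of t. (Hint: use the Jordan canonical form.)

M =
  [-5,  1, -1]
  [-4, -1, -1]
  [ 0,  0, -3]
e^{tM} =
  [-2*t*exp(-3*t) + exp(-3*t), t*exp(-3*t), t^2*exp(-3*t)/2 - t*exp(-3*t)]
  [-4*t*exp(-3*t), 2*t*exp(-3*t) + exp(-3*t), t^2*exp(-3*t) - t*exp(-3*t)]
  [0, 0, exp(-3*t)]

Strategy: write M = P · J · P⁻¹ where J is a Jordan canonical form, so e^{tM} = P · e^{tJ} · P⁻¹, and e^{tJ} can be computed block-by-block.

M has Jordan form
J =
  [-3,  1,  0]
  [ 0, -3,  1]
  [ 0,  0, -3]
(up to reordering of blocks).

Per-block formulas:
  For a 3×3 Jordan block J_3(-3): exp(t · J_3(-3)) = e^(-3t)·(I + t·N + (t^2/2)·N^2), where N is the 3×3 nilpotent shift.

After assembling e^{tJ} and conjugating by P, we get:

e^{tM} =
  [-2*t*exp(-3*t) + exp(-3*t), t*exp(-3*t), t^2*exp(-3*t)/2 - t*exp(-3*t)]
  [-4*t*exp(-3*t), 2*t*exp(-3*t) + exp(-3*t), t^2*exp(-3*t) - t*exp(-3*t)]
  [0, 0, exp(-3*t)]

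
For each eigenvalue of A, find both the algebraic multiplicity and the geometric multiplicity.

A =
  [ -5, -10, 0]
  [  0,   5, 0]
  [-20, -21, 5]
λ = -5: alg = 1, geom = 1; λ = 5: alg = 2, geom = 1

Step 1 — factor the characteristic polynomial to read off the algebraic multiplicities:
  χ_A(x) = (x - 5)^2*(x + 5)

Step 2 — compute geometric multiplicities via the rank-nullity identity g(λ) = n − rank(A − λI):
  rank(A − (-5)·I) = 2, so dim ker(A − (-5)·I) = n − 2 = 1
  rank(A − (5)·I) = 2, so dim ker(A − (5)·I) = n − 2 = 1

Summary:
  λ = -5: algebraic multiplicity = 1, geometric multiplicity = 1
  λ = 5: algebraic multiplicity = 2, geometric multiplicity = 1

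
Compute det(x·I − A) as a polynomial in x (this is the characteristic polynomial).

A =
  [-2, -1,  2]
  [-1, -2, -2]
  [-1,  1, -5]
x^3 + 9*x^2 + 27*x + 27

Expanding det(x·I − A) (e.g. by cofactor expansion or by noting that A is similar to its Jordan form J, which has the same characteristic polynomial as A) gives
  χ_A(x) = x^3 + 9*x^2 + 27*x + 27
which factors as (x + 3)^3. The eigenvalues (with algebraic multiplicities) are λ = -3 with multiplicity 3.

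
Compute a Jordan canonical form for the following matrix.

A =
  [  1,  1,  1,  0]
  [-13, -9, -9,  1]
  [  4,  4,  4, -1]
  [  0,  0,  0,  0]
J_2(-2) ⊕ J_2(0)

The characteristic polynomial is
  det(x·I − A) = x^4 + 4*x^3 + 4*x^2 = x^2*(x + 2)^2

Eigenvalues and multiplicities (the geometric multiplicity of λ is n − rank(A − λI), which equals the number of Jordan blocks for λ):
  λ = -2: algebraic multiplicity = 2, geometric multiplicity = 1
  λ = 0: algebraic multiplicity = 2, geometric multiplicity = 1

Determining the block sizes for each eigenvalue:
  λ = -2: one block (gm = 1), so the single block has size am = 2 → block sizes [2]
  λ = 0: one block (gm = 1), so the single block has size am = 2 → block sizes [2]

Assembling the blocks gives a Jordan form
J =
  [-2,  1, 0, 0]
  [ 0, -2, 0, 0]
  [ 0,  0, 0, 1]
  [ 0,  0, 0, 0]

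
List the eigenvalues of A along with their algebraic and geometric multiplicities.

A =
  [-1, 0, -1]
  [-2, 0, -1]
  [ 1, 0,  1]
λ = 0: alg = 3, geom = 1

Step 1 — factor the characteristic polynomial to read off the algebraic multiplicities:
  χ_A(x) = x^3

Step 2 — compute geometric multiplicities via the rank-nullity identity g(λ) = n − rank(A − λI):
  rank(A − (0)·I) = 2, so dim ker(A − (0)·I) = n − 2 = 1

Summary:
  λ = 0: algebraic multiplicity = 3, geometric multiplicity = 1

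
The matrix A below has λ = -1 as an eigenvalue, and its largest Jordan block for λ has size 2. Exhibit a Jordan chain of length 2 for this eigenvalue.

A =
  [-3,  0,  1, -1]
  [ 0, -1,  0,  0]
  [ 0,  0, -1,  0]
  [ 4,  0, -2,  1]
A Jordan chain for λ = -1 of length 2:
v_1 = (-2, 0, 0, 4)ᵀ
v_2 = (1, 0, 0, 0)ᵀ

Let N = A − (-1)·I. We want v_2 with N^2 v_2 = 0 but N^1 v_2 ≠ 0; then v_{j-1} := N · v_j for j = 2, …, 2.

Pick v_2 = (1, 0, 0, 0)ᵀ.
Then v_1 = N · v_2 = (-2, 0, 0, 4)ᵀ.

Sanity check: (A − (-1)·I) v_1 = (0, 0, 0, 0)ᵀ = 0. ✓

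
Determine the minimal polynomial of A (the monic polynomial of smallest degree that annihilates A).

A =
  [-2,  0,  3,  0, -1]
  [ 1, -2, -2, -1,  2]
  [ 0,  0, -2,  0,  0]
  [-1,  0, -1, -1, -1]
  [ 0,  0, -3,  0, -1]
x^2 + 3*x + 2

The characteristic polynomial is χ_A(x) = (x + 1)^2*(x + 2)^3, so the eigenvalues are known. The minimal polynomial is
  m_A(x) = Π_λ (x − λ)^{k_λ}
where k_λ is the size of the *largest* Jordan block for λ (equivalently, the smallest k with (A − λI)^k v = 0 for every generalised eigenvector v of λ).

  λ = -2: largest Jordan block has size 1, contributing (x + 2)
  λ = -1: largest Jordan block has size 1, contributing (x + 1)

So m_A(x) = (x + 1)*(x + 2) = x^2 + 3*x + 2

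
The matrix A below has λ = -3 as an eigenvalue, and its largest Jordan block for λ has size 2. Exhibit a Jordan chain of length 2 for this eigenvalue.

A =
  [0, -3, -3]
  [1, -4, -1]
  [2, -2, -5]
A Jordan chain for λ = -3 of length 2:
v_1 = (3, 1, 2)ᵀ
v_2 = (1, 0, 0)ᵀ

Let N = A − (-3)·I. We want v_2 with N^2 v_2 = 0 but N^1 v_2 ≠ 0; then v_{j-1} := N · v_j for j = 2, …, 2.

Pick v_2 = (1, 0, 0)ᵀ.
Then v_1 = N · v_2 = (3, 1, 2)ᵀ.

Sanity check: (A − (-3)·I) v_1 = (0, 0, 0)ᵀ = 0. ✓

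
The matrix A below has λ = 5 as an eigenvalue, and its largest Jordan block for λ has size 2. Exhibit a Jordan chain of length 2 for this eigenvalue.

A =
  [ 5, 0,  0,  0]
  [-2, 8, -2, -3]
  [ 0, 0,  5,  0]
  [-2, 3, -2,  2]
A Jordan chain for λ = 5 of length 2:
v_1 = (0, -2, 0, -2)ᵀ
v_2 = (1, 0, 0, 0)ᵀ

Let N = A − (5)·I. We want v_2 with N^2 v_2 = 0 but N^1 v_2 ≠ 0; then v_{j-1} := N · v_j for j = 2, …, 2.

Pick v_2 = (1, 0, 0, 0)ᵀ.
Then v_1 = N · v_2 = (0, -2, 0, -2)ᵀ.

Sanity check: (A − (5)·I) v_1 = (0, 0, 0, 0)ᵀ = 0. ✓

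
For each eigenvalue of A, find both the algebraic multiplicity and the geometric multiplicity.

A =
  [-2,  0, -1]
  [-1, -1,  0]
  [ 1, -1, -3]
λ = -2: alg = 3, geom = 1

Step 1 — factor the characteristic polynomial to read off the algebraic multiplicities:
  χ_A(x) = (x + 2)^3

Step 2 — compute geometric multiplicities via the rank-nullity identity g(λ) = n − rank(A − λI):
  rank(A − (-2)·I) = 2, so dim ker(A − (-2)·I) = n − 2 = 1

Summary:
  λ = -2: algebraic multiplicity = 3, geometric multiplicity = 1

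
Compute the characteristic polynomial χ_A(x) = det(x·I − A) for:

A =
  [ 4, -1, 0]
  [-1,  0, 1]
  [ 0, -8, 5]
x^3 - 9*x^2 + 27*x - 27

Expanding det(x·I − A) (e.g. by cofactor expansion or by noting that A is similar to its Jordan form J, which has the same characteristic polynomial as A) gives
  χ_A(x) = x^3 - 9*x^2 + 27*x - 27
which factors as (x - 3)^3. The eigenvalues (with algebraic multiplicities) are λ = 3 with multiplicity 3.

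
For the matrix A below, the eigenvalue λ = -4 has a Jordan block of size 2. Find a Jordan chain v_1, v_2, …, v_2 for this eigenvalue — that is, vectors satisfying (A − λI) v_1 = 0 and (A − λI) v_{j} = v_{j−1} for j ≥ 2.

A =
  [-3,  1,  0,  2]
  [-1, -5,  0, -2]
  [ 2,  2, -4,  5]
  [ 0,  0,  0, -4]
A Jordan chain for λ = -4 of length 2:
v_1 = (1, -1, 2, 0)ᵀ
v_2 = (1, 0, 0, 0)ᵀ

Let N = A − (-4)·I. We want v_2 with N^2 v_2 = 0 but N^1 v_2 ≠ 0; then v_{j-1} := N · v_j for j = 2, …, 2.

Pick v_2 = (1, 0, 0, 0)ᵀ.
Then v_1 = N · v_2 = (1, -1, 2, 0)ᵀ.

Sanity check: (A − (-4)·I) v_1 = (0, 0, 0, 0)ᵀ = 0. ✓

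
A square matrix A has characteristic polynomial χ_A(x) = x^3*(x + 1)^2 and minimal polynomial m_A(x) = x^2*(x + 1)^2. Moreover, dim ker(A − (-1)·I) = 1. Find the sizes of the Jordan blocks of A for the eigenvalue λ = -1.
Block sizes for λ = -1: [2]

Step 1 — from the characteristic polynomial, algebraic multiplicity of λ = -1 is 2. From dim ker(A − (-1)·I) = 1, there are exactly 1 Jordan blocks for λ = -1.
Step 2 — from the minimal polynomial, the factor (x + 1)^2 tells us the largest block for λ = -1 has size 2.
Step 3 — with total size 2, 1 blocks, and largest block 2, the block sizes (in nonincreasing order) are [2].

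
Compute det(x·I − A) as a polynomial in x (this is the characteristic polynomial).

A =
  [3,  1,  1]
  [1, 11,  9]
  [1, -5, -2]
x^3 - 12*x^2 + 48*x - 64

Expanding det(x·I − A) (e.g. by cofactor expansion or by noting that A is similar to its Jordan form J, which has the same characteristic polynomial as A) gives
  χ_A(x) = x^3 - 12*x^2 + 48*x - 64
which factors as (x - 4)^3. The eigenvalues (with algebraic multiplicities) are λ = 4 with multiplicity 3.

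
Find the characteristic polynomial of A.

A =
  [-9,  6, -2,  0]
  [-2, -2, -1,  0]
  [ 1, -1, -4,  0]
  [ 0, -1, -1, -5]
x^4 + 20*x^3 + 150*x^2 + 500*x + 625

Expanding det(x·I − A) (e.g. by cofactor expansion or by noting that A is similar to its Jordan form J, which has the same characteristic polynomial as A) gives
  χ_A(x) = x^4 + 20*x^3 + 150*x^2 + 500*x + 625
which factors as (x + 5)^4. The eigenvalues (with algebraic multiplicities) are λ = -5 with multiplicity 4.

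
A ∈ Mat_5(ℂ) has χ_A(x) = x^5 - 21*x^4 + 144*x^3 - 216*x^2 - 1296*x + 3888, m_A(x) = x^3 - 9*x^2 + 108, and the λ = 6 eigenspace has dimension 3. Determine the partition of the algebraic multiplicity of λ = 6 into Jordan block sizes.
Block sizes for λ = 6: [2, 1, 1]

Step 1 — from the characteristic polynomial, algebraic multiplicity of λ = 6 is 4. From dim ker(A − (6)·I) = 3, there are exactly 3 Jordan blocks for λ = 6.
Step 2 — from the minimal polynomial, the factor (x − 6)^2 tells us the largest block for λ = 6 has size 2.
Step 3 — with total size 4, 3 blocks, and largest block 2, the block sizes (in nonincreasing order) are [2, 1, 1].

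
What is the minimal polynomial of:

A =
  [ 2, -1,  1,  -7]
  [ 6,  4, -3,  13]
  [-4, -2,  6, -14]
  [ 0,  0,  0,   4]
x^3 - 12*x^2 + 48*x - 64

The characteristic polynomial is χ_A(x) = (x - 4)^4, so the eigenvalues are known. The minimal polynomial is
  m_A(x) = Π_λ (x − λ)^{k_λ}
where k_λ is the size of the *largest* Jordan block for λ (equivalently, the smallest k with (A − λI)^k v = 0 for every generalised eigenvector v of λ).

  λ = 4: largest Jordan block has size 3, contributing (x − 4)^3

So m_A(x) = (x - 4)^3 = x^3 - 12*x^2 + 48*x - 64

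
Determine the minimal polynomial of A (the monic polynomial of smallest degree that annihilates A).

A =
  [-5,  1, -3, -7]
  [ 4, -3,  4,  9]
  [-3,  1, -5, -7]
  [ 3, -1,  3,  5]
x^3 + 6*x^2 + 12*x + 8

The characteristic polynomial is χ_A(x) = (x + 2)^4, so the eigenvalues are known. The minimal polynomial is
  m_A(x) = Π_λ (x − λ)^{k_λ}
where k_λ is the size of the *largest* Jordan block for λ (equivalently, the smallest k with (A − λI)^k v = 0 for every generalised eigenvector v of λ).

  λ = -2: largest Jordan block has size 3, contributing (x + 2)^3

So m_A(x) = (x + 2)^3 = x^3 + 6*x^2 + 12*x + 8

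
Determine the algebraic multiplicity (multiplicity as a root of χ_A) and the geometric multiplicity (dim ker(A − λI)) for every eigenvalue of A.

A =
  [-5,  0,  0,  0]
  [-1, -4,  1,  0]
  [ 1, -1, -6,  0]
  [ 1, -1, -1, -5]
λ = -5: alg = 4, geom = 3

Step 1 — factor the characteristic polynomial to read off the algebraic multiplicities:
  χ_A(x) = (x + 5)^4

Step 2 — compute geometric multiplicities via the rank-nullity identity g(λ) = n − rank(A − λI):
  rank(A − (-5)·I) = 1, so dim ker(A − (-5)·I) = n − 1 = 3

Summary:
  λ = -5: algebraic multiplicity = 4, geometric multiplicity = 3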